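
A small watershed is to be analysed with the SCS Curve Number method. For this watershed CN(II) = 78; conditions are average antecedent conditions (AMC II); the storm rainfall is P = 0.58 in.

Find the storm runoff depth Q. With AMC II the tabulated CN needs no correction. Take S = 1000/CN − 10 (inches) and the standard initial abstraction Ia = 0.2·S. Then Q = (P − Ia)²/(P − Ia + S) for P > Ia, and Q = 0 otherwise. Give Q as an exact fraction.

Average conditions: CN = 78 (no AMC adjustment).
S = 1000/78 − 10 = 110/39 in ≈ 2.821 in
Initial abstraction Ia = S/5 = (110/39)/5 = 22/39 ≈ 0.564 in
Since P=0.580 > Ia=0.564: effective rainfall P−Ia = 31/1950 in
Q: (31/1950)² ÷ (5531/1950) = 961/10785450 in (≈ 0.000 in)

Q = 961/10785450 in ≈ 0.000 in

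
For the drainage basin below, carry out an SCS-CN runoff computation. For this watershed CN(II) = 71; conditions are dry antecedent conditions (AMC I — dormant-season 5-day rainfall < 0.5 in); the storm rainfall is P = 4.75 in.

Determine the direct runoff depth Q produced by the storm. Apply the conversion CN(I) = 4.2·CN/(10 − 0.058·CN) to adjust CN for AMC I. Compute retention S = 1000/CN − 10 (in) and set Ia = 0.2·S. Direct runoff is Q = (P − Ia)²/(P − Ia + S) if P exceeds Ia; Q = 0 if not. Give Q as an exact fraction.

Q = 279859441/445683756 in ≈ 0.628 in

Dry (AMC I): CN(I) = 4.2·71/(10 − 0.058·71) = (1491/5)/(2941/500) = 149100/2941 ≈ 50.697
Retention S: 1000/CN − 10 with CN=50.697 → S = 14500/1491 ≈ 9.725 in
Ia = 0.2S: 0.2·9.725 = 1.945 in (exactly 2900/1491)
Since P=4.750 > Ia=1.945: effective rainfall P−Ia = 16729/5964 in
Runoff Q = (P−Ia)²/(P−Ia+S) = (2.805)²/(2.805+9.725) = 279859441/445683756 ≈ 0.628 in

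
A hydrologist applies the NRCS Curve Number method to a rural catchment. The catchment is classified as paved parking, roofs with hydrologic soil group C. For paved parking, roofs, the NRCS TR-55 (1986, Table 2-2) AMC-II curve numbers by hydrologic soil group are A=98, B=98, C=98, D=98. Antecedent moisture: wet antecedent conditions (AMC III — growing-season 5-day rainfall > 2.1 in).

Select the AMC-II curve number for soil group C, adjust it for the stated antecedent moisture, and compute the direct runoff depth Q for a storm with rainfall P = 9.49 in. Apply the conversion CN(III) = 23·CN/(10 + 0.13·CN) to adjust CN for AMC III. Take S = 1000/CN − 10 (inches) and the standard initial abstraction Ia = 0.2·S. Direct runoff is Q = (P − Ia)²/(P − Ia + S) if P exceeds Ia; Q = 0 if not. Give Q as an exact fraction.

Q = 1139605355529/121436842100 in ≈ 9.384 in

NRCS table: paved parking, roofs, soil group C → CN(II) = 98
Adjust CN=98 to AMC III: 23·98/(10 + 0.13·98) → 2254 ÷ (1137/50) = 112700/1137 ≈ 99.120
S = 1000/(112700/1137) − 10 = 100/1127 in ≈ 0.089 in
Initial abstraction Ia = S/5 = (100/1127)/5 = 20/1127 ≈ 0.018 in
P − Ia = 9.490 − 0.018 = 1067523/112700 ≈ 9.472 in (> 0, runoff occurs)
Q = (1067523/112700)²/((1067523/112700) + 100/1127) = (1139605355529/12701290000)/(1077523/112700) = 1139605355529/121436842100 in ≈ 9.384 in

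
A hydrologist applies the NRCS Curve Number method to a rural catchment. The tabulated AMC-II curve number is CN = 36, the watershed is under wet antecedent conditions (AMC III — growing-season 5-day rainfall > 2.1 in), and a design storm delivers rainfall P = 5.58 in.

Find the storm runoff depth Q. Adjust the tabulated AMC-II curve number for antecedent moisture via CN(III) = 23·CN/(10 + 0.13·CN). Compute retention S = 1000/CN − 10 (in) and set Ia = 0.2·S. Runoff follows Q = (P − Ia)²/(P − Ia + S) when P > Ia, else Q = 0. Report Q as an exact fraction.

Q = 1743313009/1260143550 in ≈ 1.383 in

Wet (AMC III): CN(III) = 23·36/(10 + 0.13·36) = 828/(367/25) = 20700/367 ≈ 56.403
S = 1000/(20700/367) − 10 = 1600/207 in ≈ 7.729 in
Ia = 0.2·(1600/207) = 320/207 in ≈ 1.546 in
Excess rainfall: 5.580 − 1.546 = 4.034 in; P > Ia so Q > 0
Runoff Q = (P−Ia)²/(P−Ia+S) = (4.034)²/(4.034+7.729) = 1743313009/1260143550 ≈ 1.383 in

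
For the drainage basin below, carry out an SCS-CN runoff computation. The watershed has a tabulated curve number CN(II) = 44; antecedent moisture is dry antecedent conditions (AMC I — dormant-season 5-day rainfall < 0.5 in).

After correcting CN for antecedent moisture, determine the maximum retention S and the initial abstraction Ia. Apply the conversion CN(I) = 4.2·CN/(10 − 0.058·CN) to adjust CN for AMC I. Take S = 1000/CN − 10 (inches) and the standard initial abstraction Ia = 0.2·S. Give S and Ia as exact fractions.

S = 1000/33 in ≈ 30.303 in; Ia = 200/33 in ≈ 6.061 in

Dry (AMC I): CN(I) = 4.2·44/(10 − 0.058·44) = (924/5)/(931/125) = 3300/133 ≈ 24.812
Max retention: S = 1000/(3300/133) − 10 = 1000/33 in (≈ 30.303 in)
Ia = 0.2S: 0.2·30.303 = 6.061 in (exactly 200/33)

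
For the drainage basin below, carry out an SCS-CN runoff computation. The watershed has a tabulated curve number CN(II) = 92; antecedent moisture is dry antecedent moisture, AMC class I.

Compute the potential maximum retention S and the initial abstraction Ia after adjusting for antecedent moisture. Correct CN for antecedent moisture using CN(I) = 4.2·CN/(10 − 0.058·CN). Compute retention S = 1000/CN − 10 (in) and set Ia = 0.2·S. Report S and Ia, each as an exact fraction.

S = 1000/483 in ≈ 2.070 in; Ia = 200/483 in ≈ 0.414 in

Adjust CN=92 to AMC I: 4.2·92/(10 − 0.058·92) → (1932/5) ÷ (583/125) = 48300/583 ≈ 82.847
Retention S: 1000/CN − 10 with CN=82.847 → S = 1000/483 ≈ 2.070 in
Ia = 0.2·(1000/483) = 200/483 in ≈ 0.414 in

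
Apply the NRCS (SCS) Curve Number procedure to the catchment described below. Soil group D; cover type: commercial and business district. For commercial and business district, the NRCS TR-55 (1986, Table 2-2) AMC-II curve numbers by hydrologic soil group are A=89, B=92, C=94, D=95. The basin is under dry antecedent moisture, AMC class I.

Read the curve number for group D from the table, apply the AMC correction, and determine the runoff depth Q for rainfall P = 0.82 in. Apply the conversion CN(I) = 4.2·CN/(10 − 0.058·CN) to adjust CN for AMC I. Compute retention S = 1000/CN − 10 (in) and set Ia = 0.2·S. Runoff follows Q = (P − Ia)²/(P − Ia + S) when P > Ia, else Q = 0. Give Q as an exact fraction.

Q = 129026881/725362050 in ≈ 0.178 in

NRCS table: commercial and business district, soil group D → CN(II) = 95
CN(I) from CN(II)=95: (4.2·95)/(10 − 0.058·95) = 39900/449 ≈ 88.864
S = 1000/(39900/449) − 10 = 500/399 in ≈ 1.253 in
Ia = 0.2S: 0.2·1.253 = 0.251 in (exactly 100/399)
P − Ia = 0.820 − 0.251 = 11359/19950 ≈ 0.569 in (> 0, runoff occurs)
Runoff Q = (P−Ia)²/(P−Ia+S) = (0.569)²/(0.569+1.253) = 129026881/725362050 ≈ 0.178 in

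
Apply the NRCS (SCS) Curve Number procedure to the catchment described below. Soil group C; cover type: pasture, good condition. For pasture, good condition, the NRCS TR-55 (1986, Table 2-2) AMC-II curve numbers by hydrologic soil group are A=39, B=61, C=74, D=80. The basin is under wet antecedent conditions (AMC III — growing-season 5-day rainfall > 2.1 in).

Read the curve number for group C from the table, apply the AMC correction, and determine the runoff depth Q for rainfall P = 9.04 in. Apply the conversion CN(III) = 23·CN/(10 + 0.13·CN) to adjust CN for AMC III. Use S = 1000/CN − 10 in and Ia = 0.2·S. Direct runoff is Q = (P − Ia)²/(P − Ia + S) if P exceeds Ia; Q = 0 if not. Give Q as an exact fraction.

NRCS table: pasture, good condition, soil group C → CN(II) = 74
CN(III) from CN(II)=74: (23·74)/(10 + 0.13·74) = 85100/981 ≈ 86.748
Max retention: S = 1000/(85100/981) − 10 = 1300/851 in (≈ 1.528 in)
Ia = 0.2S: 0.2·1.528 = 0.306 in (exactly 260/851)
Since P=9.040 > Ia=0.306: effective rainfall P−Ia = 185826/21275 in
Q: (185826/21275)² ÷ (218326/21275) = 17265651138/2322442825 in (≈ 7.434 in)

Q = 17265651138/2322442825 in ≈ 7.434 in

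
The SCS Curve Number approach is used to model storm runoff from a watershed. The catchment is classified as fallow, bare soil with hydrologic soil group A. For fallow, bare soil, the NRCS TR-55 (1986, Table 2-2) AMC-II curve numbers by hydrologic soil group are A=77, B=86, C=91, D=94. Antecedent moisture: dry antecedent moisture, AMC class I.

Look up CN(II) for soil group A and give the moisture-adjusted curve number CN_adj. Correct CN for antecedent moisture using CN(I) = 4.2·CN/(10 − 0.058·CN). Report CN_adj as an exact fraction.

NRCS table: fallow, bare soil, soil group A → CN(II) = 77
CN(I) from CN(II)=77: (4.2·77)/(10 − 0.058·77) = 161700/2767 ≈ 58.439

CN_adj = 161700/2767 ≈ 58.439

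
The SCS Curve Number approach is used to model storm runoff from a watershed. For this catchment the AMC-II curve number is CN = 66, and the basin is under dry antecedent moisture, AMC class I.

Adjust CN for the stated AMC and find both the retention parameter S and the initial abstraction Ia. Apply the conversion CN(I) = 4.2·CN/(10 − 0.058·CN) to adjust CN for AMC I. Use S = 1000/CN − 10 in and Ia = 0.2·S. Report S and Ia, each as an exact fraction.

S = 8500/693 in ≈ 12.266 in; Ia = 1700/693 in ≈ 2.453 in

CN(I) from CN(II)=66: (4.2·66)/(10 − 0.058·66) = 69300/1543 ≈ 44.913
S = 1000/(69300/1543) − 10 = 8500/693 in ≈ 12.266 in
Initial abstraction Ia = S/5 = (8500/693)/5 = 1700/693 ≈ 2.453 in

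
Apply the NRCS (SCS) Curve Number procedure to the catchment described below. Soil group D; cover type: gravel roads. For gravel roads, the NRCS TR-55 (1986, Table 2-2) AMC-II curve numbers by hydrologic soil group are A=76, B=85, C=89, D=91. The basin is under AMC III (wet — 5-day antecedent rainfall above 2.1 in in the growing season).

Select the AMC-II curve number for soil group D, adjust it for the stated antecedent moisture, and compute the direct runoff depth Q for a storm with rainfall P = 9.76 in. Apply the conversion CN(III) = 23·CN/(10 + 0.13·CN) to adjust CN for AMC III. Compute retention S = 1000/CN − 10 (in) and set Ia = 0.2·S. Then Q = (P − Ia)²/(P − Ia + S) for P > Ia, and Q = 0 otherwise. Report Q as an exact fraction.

NRCS table: gravel roads, soil group D → CN(II) = 91
Wet (AMC III): CN(III) = 23·91/(10 + 0.13·91) = 2093/(2183/100) = 209300/2183 ≈ 95.877
Max retention: S = 1000/(209300/2183) − 10 = 900/2093 in (≈ 0.430 in)
Initial abstraction Ia = S/5 = (900/2093)/5 = 180/2093 ≈ 0.086 in
Since P=9.760 > Ia=0.086: effective rainfall P−Ia = 506192/52325 in
Runoff Q = (P−Ia)²/(P−Ia+S) = (9.674)²/(9.674+0.430) = 64057585216/6915952225 ≈ 9.262 in

Q = 64057585216/6915952225 in ≈ 9.262 in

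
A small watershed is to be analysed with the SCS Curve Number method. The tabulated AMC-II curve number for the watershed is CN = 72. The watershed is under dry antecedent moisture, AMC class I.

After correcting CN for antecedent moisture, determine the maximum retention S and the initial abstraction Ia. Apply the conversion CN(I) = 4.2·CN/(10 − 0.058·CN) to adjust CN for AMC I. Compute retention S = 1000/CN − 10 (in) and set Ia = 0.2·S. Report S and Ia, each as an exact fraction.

S = 250/27 in ≈ 9.259 in; Ia = 50/27 in ≈ 1.852 in

Dry (AMC I): CN(I) = 4.2·72/(10 − 0.058·72) = (1512/5)/(728/125) = 675/13 ≈ 51.923
Retention S: 1000/CN − 10 with CN=51.923 → S = 250/27 ≈ 9.259 in
Initial abstraction Ia = S/5 = (250/27)/5 = 50/27 ≈ 1.852 in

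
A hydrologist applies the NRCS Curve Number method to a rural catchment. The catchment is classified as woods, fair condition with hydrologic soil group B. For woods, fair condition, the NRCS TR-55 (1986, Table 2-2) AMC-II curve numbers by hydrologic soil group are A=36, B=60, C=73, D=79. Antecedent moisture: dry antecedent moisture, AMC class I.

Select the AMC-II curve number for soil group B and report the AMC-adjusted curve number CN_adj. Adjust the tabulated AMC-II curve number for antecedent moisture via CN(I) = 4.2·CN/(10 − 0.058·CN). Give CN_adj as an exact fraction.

CN_adj = 6300/163 ≈ 38.650

NRCS table: woods, fair condition, soil group B → CN(II) = 60
Dry (AMC I): CN(I) = 4.2·60/(10 − 0.058·60) = 252/(163/25) = 6300/163 ≈ 38.650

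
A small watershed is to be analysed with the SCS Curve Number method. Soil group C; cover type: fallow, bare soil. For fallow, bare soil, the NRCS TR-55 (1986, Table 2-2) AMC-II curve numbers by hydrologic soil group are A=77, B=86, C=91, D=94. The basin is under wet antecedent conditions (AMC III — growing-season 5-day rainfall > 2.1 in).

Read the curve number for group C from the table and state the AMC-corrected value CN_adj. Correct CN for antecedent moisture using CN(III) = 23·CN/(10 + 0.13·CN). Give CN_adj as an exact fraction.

CN_adj = 209300/2183 ≈ 95.877

NRCS table: fallow, bare soil, soil group C → CN(II) = 91
CN(III) from CN(II)=91: (23·91)/(10 + 0.13·91) = 209300/2183 ≈ 95.877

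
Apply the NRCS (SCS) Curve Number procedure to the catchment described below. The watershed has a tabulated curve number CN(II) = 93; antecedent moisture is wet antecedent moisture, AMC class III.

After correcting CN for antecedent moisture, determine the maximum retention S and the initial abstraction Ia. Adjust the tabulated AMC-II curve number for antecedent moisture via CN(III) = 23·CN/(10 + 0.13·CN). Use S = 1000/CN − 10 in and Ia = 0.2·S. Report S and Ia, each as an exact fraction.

S = 700/2139 in ≈ 0.327 in; Ia = 140/2139 in ≈ 0.065 in

Wet (AMC III): CN(III) = 23·93/(10 + 0.13·93) = 2139/(2209/100) = 213900/2209 ≈ 96.831
Retention S: 1000/CN − 10 with CN=96.831 → S = 700/2139 ≈ 0.327 in
Ia = 0.2S: 0.2·0.327 = 0.065 in (exactly 140/2139)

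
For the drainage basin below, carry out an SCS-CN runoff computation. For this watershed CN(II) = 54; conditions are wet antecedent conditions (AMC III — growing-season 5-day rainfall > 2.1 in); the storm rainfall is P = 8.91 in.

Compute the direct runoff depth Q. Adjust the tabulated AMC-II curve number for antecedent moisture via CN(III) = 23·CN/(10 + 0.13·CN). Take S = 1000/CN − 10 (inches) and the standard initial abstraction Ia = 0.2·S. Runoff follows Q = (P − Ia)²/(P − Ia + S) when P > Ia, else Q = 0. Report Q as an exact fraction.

Adjust CN=54 to AMC III: 23·54/(10 + 0.13·54) → 1242 ÷ (851/50) = 2700/37 ≈ 72.973
Retention S: 1000/CN − 10 with CN=72.973 → S = 100/27 ≈ 3.704 in
Ia = 0.2·(100/27) = 20/27 in ≈ 0.741 in
P − Ia = 8.910 − 0.741 = 22057/2700 ≈ 8.169 in (> 0, runoff occurs)
Q = (22057/2700)²/((22057/2700) + 100/27) = (486511249/7290000)/(32057/2700) = 486511249/86553900 in ≈ 5.621 in

Q = 486511249/86553900 in ≈ 5.621 in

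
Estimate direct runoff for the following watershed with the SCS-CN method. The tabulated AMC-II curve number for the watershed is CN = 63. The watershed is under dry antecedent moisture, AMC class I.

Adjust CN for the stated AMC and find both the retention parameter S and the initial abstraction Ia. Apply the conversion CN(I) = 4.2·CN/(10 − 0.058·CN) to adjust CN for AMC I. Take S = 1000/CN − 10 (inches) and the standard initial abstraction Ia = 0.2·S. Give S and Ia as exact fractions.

Dry (AMC I): CN(I) = 4.2·63/(10 − 0.058·63) = (1323/5)/(3173/500) = 132300/3173 ≈ 41.696
Retention S: 1000/CN − 10 with CN=41.696 → S = 18500/1323 ≈ 13.983 in
Ia = 0.2S: 0.2·13.983 = 2.797 in (exactly 3700/1323)

S = 18500/1323 in ≈ 13.983 in; Ia = 3700/1323 in ≈ 2.797 in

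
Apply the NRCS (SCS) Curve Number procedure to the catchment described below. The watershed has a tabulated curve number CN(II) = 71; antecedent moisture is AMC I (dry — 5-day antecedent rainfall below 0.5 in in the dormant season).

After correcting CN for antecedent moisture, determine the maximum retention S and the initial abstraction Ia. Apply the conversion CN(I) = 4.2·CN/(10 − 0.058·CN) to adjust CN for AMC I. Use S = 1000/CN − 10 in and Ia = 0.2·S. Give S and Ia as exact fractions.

Adjust CN=71 to AMC I: 4.2·71/(10 − 0.058·71) → (1491/5) ÷ (2941/500) = 149100/2941 ≈ 50.697
Max retention: S = 1000/(149100/2941) − 10 = 14500/1491 in (≈ 9.725 in)
Ia = 0.2·(14500/1491) = 2900/1491 in ≈ 1.945 in

S = 14500/1491 in ≈ 9.725 in; Ia = 2900/1491 in ≈ 1.945 in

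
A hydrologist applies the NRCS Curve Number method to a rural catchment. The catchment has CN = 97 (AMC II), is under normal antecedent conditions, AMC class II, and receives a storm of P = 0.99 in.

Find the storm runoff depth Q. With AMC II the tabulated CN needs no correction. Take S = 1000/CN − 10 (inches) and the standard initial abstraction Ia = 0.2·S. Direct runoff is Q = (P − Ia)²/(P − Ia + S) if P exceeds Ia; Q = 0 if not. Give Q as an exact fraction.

Q = 27018003/38809700 in ≈ 0.696 in

CN(II) = 97; AMC II needs no correction.
S = 1000/97 − 10 = 30/97 in ≈ 0.309 in
Ia = 0.2S: 0.2·0.309 = 0.062 in (exactly 6/97)
P − Ia = 0.990 − 0.062 = 9003/9700 ≈ 0.928 in (> 0, runoff occurs)
Q = (9003/9700)²/((9003/9700) + 30/97) = (81054009/94090000)/(12003/9700) = 27018003/38809700 in ≈ 0.696 in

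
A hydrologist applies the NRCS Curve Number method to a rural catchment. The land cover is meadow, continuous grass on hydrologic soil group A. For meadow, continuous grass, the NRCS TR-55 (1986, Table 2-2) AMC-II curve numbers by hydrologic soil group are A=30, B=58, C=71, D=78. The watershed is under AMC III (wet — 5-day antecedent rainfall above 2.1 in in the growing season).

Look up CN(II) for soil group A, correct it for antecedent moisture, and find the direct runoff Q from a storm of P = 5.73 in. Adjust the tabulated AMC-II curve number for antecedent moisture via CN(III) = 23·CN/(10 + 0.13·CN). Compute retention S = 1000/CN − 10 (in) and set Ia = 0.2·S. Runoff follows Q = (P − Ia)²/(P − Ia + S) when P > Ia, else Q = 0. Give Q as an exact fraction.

NRCS table: meadow, continuous grass, soil group A → CN(II) = 30
CN(III) from CN(II)=30: (23·30)/(10 + 0.13·30) = 6900/139 ≈ 49.640
Max retention: S = 1000/(6900/139) − 10 = 700/69 in (≈ 10.145 in)
Initial abstraction Ia = S/5 = (700/69)/5 = 140/69 ≈ 2.029 in
P − Ia = 5.730 − 2.029 = 25537/6900 ≈ 3.701 in (> 0, runoff occurs)
Runoff Q = (P−Ia)²/(P−Ia+S) = (3.701)²/(3.701+10.145) = 652138369/659205300 ≈ 0.989 in

Q = 652138369/659205300 in ≈ 0.989 in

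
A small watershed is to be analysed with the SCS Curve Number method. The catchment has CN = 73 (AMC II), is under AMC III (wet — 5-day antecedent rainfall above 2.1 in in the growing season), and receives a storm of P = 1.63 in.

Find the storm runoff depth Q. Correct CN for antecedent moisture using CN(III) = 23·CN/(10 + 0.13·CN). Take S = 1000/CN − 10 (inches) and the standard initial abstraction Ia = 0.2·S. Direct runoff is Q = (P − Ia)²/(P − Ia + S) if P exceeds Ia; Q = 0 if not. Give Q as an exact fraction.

Wet (AMC III): CN(III) = 23·73/(10 + 0.13·73) = 1679/(1949/100) = 167900/1949 ≈ 86.147
Retention S: 1000/CN − 10 with CN=86.147 → S = 2700/1679 ≈ 1.608 in
Ia = 0.2·(2700/1679) = 540/1679 in ≈ 0.322 in
Since P=1.630 > Ia=0.322: effective rainfall P−Ia = 219677/167900 in
Runoff Q = (P−Ia)²/(P−Ia+S) = (1.308)²/(1.308+1.608) = 48257984329/82216768300 ≈ 0.587 in

Q = 48257984329/82216768300 in ≈ 0.587 in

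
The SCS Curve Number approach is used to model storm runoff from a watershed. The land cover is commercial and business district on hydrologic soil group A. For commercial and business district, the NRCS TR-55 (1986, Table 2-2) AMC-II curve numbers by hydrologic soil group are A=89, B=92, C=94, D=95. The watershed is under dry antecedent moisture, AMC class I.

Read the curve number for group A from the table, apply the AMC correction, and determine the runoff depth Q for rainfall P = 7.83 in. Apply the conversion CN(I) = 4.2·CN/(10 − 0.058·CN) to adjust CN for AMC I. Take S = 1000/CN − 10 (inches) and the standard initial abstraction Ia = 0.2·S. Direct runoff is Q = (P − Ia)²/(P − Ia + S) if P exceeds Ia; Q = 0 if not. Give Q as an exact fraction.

NRCS table: commercial and business district, soil group A → CN(II) = 89
Dry (AMC I): CN(I) = 4.2·89/(10 − 0.058·89) = (1869/5)/(2419/500) = 186900/2419 ≈ 77.263
Max retention: S = 1000/(186900/2419) − 10 = 5500/1869 in (≈ 2.943 in)
Ia = 0.2S: 0.2·2.943 = 0.589 in (exactly 1100/1869)
Excess rainfall: 7.830 − 0.589 = 7.241 in; P > Ia so Q > 0
Q: (1353427/186900)² ÷ (1903427/186900) = 1831764644329/355750506300 in (≈ 5.149 in)

Q = 1831764644329/355750506300 in ≈ 5.149 in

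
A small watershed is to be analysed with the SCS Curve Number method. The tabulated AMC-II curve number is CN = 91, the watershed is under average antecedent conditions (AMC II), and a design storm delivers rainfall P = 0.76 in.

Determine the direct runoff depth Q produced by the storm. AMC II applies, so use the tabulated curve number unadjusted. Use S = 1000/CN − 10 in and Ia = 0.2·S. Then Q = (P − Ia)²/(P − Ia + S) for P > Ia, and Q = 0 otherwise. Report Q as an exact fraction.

Average conditions: CN = 91 (no AMC adjustment).
Retention S: 1000/CN − 10 with CN=91.000 → S = 90/91 ≈ 0.989 in
Ia = 0.2·(90/91) = 18/91 in ≈ 0.198 in
P − Ia = 0.760 − 0.198 = 1279/2275 ≈ 0.562 in (> 0, runoff occurs)
Q: (1279/2275)² ÷ (3529/2275) = 1635841/8028475 in (≈ 0.204 in)

Q = 1635841/8028475 in ≈ 0.204 in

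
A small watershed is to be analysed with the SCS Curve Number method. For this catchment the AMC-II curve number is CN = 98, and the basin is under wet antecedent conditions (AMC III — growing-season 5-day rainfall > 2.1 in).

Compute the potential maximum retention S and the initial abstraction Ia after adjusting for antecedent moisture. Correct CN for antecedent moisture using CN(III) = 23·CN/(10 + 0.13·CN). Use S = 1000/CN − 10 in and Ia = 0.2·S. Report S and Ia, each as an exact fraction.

Wet (AMC III): CN(III) = 23·98/(10 + 0.13·98) = 2254/(1137/50) = 112700/1137 ≈ 99.120
Retention S: 1000/CN − 10 with CN=99.120 → S = 100/1127 ≈ 0.089 in
Initial abstraction Ia = S/5 = (100/1127)/5 = 20/1127 ≈ 0.018 in

S = 100/1127 in ≈ 0.089 in; Ia = 20/1127 in ≈ 0.018 in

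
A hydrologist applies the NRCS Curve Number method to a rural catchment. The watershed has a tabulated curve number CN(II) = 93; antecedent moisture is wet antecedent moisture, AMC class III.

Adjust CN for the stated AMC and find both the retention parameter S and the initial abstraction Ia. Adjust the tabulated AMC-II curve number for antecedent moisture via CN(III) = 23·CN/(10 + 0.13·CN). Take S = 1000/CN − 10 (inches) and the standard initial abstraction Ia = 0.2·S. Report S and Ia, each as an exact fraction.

Adjust CN=93 to AMC III: 23·93/(10 + 0.13·93) → 2139 ÷ (2209/100) = 213900/2209 ≈ 96.831
Retention S: 1000/CN − 10 with CN=96.831 → S = 700/2139 ≈ 0.327 in
Initial abstraction Ia = S/5 = (700/2139)/5 = 140/2139 ≈ 0.065 in

S = 700/2139 in ≈ 0.327 in; Ia = 140/2139 in ≈ 0.065 in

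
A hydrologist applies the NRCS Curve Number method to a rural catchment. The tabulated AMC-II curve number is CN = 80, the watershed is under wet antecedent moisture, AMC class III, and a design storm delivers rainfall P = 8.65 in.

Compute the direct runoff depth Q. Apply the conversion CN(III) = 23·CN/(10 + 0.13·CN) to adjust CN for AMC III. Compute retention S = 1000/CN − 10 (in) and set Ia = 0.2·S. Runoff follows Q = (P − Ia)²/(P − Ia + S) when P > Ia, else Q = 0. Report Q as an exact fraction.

Q = 15046641/2014340 in ≈ 7.470 in

CN(III) from CN(II)=80: (23·80)/(10 + 0.13·80) = 4600/51 ≈ 90.196
S = 1000/(4600/51) − 10 = 25/23 in ≈ 1.087 in
Ia = 0.2S: 0.2·1.087 = 0.217 in (exactly 5/23)
Since P=8.650 > Ia=0.217: effective rainfall P−Ia = 3879/460 in
Q: (3879/460)² ÷ (4379/460) = 15046641/2014340 in (≈ 7.470 in)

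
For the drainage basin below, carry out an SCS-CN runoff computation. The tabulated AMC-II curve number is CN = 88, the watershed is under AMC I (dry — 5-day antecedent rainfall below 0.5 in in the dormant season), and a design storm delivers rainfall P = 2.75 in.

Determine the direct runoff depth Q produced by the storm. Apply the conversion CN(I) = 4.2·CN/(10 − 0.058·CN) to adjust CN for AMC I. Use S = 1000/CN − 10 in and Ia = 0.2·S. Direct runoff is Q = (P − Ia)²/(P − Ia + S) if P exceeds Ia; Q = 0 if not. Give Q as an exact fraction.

Q = 418609/507276 in ≈ 0.825 in

CN(I) from CN(II)=88: (4.2·88)/(10 − 0.058·88) = 3850/51 ≈ 75.490
Retention S: 1000/CN − 10 with CN=75.490 → S = 250/77 ≈ 3.247 in
Initial abstraction Ia = S/5 = (250/77)/5 = 50/77 ≈ 0.649 in
P − Ia = 2.750 − 0.649 = 647/308 ≈ 2.101 in (> 0, runoff occurs)
Q = (647/308)²/((647/308) + 250/77) = (418609/94864)/(1647/308) = 418609/507276 in ≈ 0.825 in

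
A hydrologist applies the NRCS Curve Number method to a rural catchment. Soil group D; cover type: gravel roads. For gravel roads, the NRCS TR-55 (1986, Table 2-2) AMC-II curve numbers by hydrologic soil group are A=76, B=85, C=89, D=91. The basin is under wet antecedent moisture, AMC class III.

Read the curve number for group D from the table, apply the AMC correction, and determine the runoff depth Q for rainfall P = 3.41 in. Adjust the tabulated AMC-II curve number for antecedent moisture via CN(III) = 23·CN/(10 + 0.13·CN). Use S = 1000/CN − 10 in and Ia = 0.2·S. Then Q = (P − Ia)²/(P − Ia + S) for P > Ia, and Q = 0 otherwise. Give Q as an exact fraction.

Q = 484016578369/164449730900 in ≈ 2.943 in

NRCS table: gravel roads, soil group D → CN(II) = 91
CN(III) from CN(II)=91: (23·91)/(10 + 0.13·91) = 209300/2183 ≈ 95.877
S = 1000/(209300/2183) − 10 = 900/2093 in ≈ 0.430 in
Initial abstraction Ia = S/5 = (900/2093)/5 = 180/2093 ≈ 0.086 in
Excess rainfall: 3.410 − 0.086 = 3.324 in; P > Ia so Q > 0
Q = (695713/209300)²/((695713/209300) + 900/2093) = (484016578369/43806490000)/(785713/209300) = 484016578369/164449730900 in ≈ 2.943 in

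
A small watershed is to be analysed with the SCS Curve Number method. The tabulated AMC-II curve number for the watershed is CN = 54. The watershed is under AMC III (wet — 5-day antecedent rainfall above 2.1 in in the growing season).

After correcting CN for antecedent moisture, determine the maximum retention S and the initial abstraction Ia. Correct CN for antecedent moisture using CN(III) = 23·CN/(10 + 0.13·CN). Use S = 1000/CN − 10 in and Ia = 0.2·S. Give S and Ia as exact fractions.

S = 100/27 in ≈ 3.704 in; Ia = 20/27 in ≈ 0.741 in

Wet (AMC III): CN(III) = 23·54/(10 + 0.13·54) = 1242/(851/50) = 2700/37 ≈ 72.973
S = 1000/(2700/37) − 10 = 100/27 in ≈ 3.704 in
Ia = 0.2·(100/27) = 20/27 in ≈ 0.741 in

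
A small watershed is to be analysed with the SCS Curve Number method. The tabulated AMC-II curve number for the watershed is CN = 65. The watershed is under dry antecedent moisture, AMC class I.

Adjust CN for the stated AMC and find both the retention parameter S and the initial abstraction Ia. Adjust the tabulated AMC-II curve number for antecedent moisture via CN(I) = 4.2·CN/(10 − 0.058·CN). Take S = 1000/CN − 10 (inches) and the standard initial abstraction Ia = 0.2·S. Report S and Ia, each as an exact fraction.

S = 500/39 in ≈ 12.821 in; Ia = 100/39 in ≈ 2.564 in

CN(I) from CN(II)=65: (4.2·65)/(10 − 0.058·65) = 3900/89 ≈ 43.820
Retention S: 1000/CN − 10 with CN=43.820 → S = 500/39 ≈ 12.821 in
Ia = 0.2S: 0.2·12.821 = 2.564 in (exactly 100/39)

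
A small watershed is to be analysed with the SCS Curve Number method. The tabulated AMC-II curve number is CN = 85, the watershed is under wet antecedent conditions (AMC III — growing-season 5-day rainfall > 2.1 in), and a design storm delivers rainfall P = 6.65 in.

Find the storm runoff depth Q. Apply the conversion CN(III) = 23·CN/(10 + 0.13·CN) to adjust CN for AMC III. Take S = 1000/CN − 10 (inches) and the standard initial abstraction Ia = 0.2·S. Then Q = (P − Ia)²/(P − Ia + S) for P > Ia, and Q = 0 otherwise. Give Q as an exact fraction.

CN(III) from CN(II)=85: (23·85)/(10 + 0.13·85) = 39100/421 ≈ 92.874
Retention S: 1000/CN − 10 with CN=92.874 → S = 300/391 ≈ 0.767 in
Initial abstraction Ia = S/5 = (300/391)/5 = 60/391 ≈ 0.153 in
P − Ia = 6.650 − 0.153 = 50803/7820 ≈ 6.497 in (> 0, runoff occurs)
Q = (50803/7820)²/((50803/7820) + 300/391) = (2580944809/61152400)/(56803/7820) = 2580944809/444199460 in ≈ 5.810 in

Q = 2580944809/444199460 in ≈ 5.810 in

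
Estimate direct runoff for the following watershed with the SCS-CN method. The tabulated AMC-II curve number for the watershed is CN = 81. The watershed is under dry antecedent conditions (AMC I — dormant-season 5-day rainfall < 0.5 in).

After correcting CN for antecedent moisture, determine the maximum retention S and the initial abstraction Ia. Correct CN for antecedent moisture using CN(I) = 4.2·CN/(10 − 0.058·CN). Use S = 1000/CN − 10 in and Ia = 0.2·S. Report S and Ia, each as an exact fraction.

Adjust CN=81 to AMC I: 4.2·81/(10 − 0.058·81) → (1701/5) ÷ (2651/500) = 170100/2651 ≈ 64.164
S = 1000/(170100/2651) − 10 = 9500/1701 in ≈ 5.585 in
Ia = 0.2S: 0.2·5.585 = 1.117 in (exactly 1900/1701)

S = 9500/1701 in ≈ 5.585 in; Ia = 1900/1701 in ≈ 1.117 in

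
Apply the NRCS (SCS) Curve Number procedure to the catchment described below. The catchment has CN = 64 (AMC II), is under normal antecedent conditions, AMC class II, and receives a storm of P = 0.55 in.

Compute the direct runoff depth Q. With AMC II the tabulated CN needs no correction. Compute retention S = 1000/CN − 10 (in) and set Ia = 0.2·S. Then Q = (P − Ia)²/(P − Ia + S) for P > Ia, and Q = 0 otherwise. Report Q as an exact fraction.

Average conditions: CN = 64 (no AMC adjustment).
Retention S: 1000/CN − 10 with CN=64.000 → S = 45/8 ≈ 5.625 in
Initial abstraction Ia = S/5 = (45/8)/5 = 9/8 ≈ 1.125 in
P = 0.550 ≤ Ia = 1.125 in: entire storm abstracted, Q = 0.

Q = 0 in ≈ 0.000 in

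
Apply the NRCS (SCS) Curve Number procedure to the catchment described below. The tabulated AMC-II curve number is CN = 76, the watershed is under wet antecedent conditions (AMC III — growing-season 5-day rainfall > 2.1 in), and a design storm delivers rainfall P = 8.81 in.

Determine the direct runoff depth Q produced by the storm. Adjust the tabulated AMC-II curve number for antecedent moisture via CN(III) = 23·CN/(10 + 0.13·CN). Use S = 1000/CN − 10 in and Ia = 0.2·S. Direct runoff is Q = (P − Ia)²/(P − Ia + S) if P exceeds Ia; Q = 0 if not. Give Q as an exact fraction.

Q = 139126762009/18921968900 in ≈ 7.353 in

Wet (AMC III): CN(III) = 23·76/(10 + 0.13·76) = 1748/(497/25) = 43700/497 ≈ 87.928
S = 1000/(43700/497) − 10 = 600/437 in ≈ 1.373 in
Initial abstraction Ia = S/5 = (600/437)/5 = 120/437 ≈ 0.275 in
P − Ia = 8.810 − 0.275 = 372997/43700 ≈ 8.535 in (> 0, runoff occurs)
Q: (372997/43700)² ÷ (432997/43700) = 139126762009/18921968900 in (≈ 7.353 in)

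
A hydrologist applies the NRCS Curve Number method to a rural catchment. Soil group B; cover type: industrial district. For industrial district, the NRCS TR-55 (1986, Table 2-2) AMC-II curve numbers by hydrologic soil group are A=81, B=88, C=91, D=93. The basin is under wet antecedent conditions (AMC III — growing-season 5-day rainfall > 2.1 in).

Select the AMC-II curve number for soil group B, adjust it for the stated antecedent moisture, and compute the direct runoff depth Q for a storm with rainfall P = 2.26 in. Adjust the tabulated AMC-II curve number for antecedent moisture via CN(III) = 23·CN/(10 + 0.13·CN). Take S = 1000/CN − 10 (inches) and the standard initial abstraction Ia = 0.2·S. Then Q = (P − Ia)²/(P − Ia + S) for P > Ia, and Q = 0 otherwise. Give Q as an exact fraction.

NRCS table: industrial district, soil group B → CN(II) = 88
Wet (AMC III): CN(III) = 23·88/(10 + 0.13·88) = 2024/(536/25) = 6325/67 ≈ 94.403
Max retention: S = 1000/(6325/67) − 10 = 150/253 in (≈ 0.593 in)
Ia = 0.2S: 0.2·0.593 = 0.119 in (exactly 30/253)
P − Ia = 2.260 − 0.119 = 27089/12650 ≈ 2.141 in (> 0, runoff occurs)
Q: (27089/12650)² ÷ (34589/12650) = 733813921/437550850 in (≈ 1.677 in)

Q = 733813921/437550850 in ≈ 1.677 in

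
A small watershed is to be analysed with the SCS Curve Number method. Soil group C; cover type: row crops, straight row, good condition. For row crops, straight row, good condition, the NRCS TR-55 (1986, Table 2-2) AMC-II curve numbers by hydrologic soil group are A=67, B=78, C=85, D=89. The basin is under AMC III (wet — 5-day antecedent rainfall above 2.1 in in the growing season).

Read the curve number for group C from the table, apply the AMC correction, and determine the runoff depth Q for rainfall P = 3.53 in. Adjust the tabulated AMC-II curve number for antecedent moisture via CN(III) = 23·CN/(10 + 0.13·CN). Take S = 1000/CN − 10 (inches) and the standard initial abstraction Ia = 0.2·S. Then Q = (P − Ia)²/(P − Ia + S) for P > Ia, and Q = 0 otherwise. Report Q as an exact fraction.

Q = 17430072529/6335099300 in ≈ 2.751 in

NRCS table: row crops, straight row, good condition, soil group C → CN(II) = 85
CN(III) from CN(II)=85: (23·85)/(10 + 0.13·85) = 39100/421 ≈ 92.874
S = 1000/(39100/421) − 10 = 300/391 in ≈ 0.767 in
Ia = 0.2·(300/391) = 60/391 in ≈ 0.153 in
Since P=3.530 > Ia=0.153: effective rainfall P−Ia = 132023/39100 in
Q = (132023/39100)²/((132023/39100) + 300/391) = (17430072529/1528810000)/(162023/39100) = 17430072529/6335099300 in ≈ 2.751 in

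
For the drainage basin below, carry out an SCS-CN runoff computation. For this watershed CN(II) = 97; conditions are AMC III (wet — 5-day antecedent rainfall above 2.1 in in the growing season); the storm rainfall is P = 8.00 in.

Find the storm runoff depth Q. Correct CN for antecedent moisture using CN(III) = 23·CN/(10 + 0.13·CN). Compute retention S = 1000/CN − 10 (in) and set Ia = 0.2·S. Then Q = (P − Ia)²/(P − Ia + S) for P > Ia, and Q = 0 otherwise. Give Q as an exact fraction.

Q = 39551618/5044291 in ≈ 7.841 in

CN(III) from CN(II)=97: (23·97)/(10 + 0.13·97) = 223100/2261 ≈ 98.673
Retention S: 1000/CN − 10 with CN=98.673 → S = 300/2231 ≈ 0.134 in
Initial abstraction Ia = S/5 = (300/2231)/5 = 60/2231 ≈ 0.027 in
P − Ia = 8.000 − 0.027 = 17788/2231 ≈ 7.973 in (> 0, runoff occurs)
Q: (17788/2231)² ÷ (18088/2231) = 39551618/5044291 in (≈ 7.841 in)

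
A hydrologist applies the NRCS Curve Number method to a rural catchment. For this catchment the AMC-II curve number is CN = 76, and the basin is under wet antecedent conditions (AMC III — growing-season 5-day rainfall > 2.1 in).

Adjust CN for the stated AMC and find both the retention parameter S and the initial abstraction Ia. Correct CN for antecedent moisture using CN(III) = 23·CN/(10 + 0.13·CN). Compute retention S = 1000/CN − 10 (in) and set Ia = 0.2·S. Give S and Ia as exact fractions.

S = 600/437 in ≈ 1.373 in; Ia = 120/437 in ≈ 0.275 in

CN(III) from CN(II)=76: (23·76)/(10 + 0.13·76) = 43700/497 ≈ 87.928
Retention S: 1000/CN − 10 with CN=87.928 → S = 600/437 ≈ 1.373 in
Initial abstraction Ia = S/5 = (600/437)/5 = 120/437 ≈ 0.275 in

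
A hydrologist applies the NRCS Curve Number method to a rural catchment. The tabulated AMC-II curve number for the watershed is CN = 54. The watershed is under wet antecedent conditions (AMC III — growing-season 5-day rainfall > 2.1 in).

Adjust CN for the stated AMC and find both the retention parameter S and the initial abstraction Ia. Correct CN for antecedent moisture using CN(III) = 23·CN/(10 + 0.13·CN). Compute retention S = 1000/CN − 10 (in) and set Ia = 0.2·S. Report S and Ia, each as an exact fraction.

CN(III) from CN(II)=54: (23·54)/(10 + 0.13·54) = 2700/37 ≈ 72.973
Max retention: S = 1000/(2700/37) − 10 = 100/27 in (≈ 3.704 in)
Ia = 0.2S: 0.2·3.704 = 0.741 in (exactly 20/27)

S = 100/27 in ≈ 3.704 in; Ia = 20/27 in ≈ 0.741 in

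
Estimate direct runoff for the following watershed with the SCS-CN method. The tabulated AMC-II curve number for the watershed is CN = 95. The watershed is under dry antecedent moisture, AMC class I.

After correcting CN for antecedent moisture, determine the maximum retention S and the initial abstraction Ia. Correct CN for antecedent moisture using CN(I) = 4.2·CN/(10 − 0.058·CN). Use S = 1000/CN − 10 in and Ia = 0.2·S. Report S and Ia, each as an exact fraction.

CN(I) from CN(II)=95: (4.2·95)/(10 − 0.058·95) = 39900/449 ≈ 88.864
Max retention: S = 1000/(39900/449) − 10 = 500/399 in (≈ 1.253 in)
Initial abstraction Ia = S/5 = (500/399)/5 = 100/399 ≈ 0.251 in

S = 500/399 in ≈ 1.253 in; Ia = 100/399 in ≈ 0.251 in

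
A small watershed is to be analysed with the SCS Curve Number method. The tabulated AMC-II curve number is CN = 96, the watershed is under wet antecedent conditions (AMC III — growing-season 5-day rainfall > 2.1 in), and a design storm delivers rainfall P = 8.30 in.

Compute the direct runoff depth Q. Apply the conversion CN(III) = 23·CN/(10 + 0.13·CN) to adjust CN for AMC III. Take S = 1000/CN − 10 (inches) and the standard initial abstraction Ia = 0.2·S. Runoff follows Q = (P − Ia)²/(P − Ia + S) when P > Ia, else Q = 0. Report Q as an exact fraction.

Q = 16256402/2010315 in ≈ 8.086 in

Wet (AMC III): CN(III) = 23·96/(10 + 0.13·96) = 2208/(562/25) = 27600/281 ≈ 98.221
Retention S: 1000/CN − 10 with CN=98.221 → S = 25/138 ≈ 0.181 in
Ia = 0.2·(25/138) = 5/138 in ≈ 0.036 in
P − Ia = 8.300 − 0.036 = 2851/345 ≈ 8.264 in (> 0, runoff occurs)
Q = (2851/345)²/((2851/345) + 25/138) = (8128201/119025)/(5827/690) = 16256402/2010315 in ≈ 8.086 in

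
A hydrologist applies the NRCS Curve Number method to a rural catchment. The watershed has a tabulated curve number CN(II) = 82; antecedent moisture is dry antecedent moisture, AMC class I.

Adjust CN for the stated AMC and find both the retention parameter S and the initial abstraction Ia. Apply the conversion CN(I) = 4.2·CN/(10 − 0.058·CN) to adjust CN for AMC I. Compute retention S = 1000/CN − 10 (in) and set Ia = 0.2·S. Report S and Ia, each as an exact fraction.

S = 1500/287 in ≈ 5.226 in; Ia = 300/287 in ≈ 1.045 in

Dry (AMC I): CN(I) = 4.2·82/(10 − 0.058·82) = (1722/5)/(1311/250) = 28700/437 ≈ 65.675
S = 1000/(28700/437) − 10 = 1500/287 in ≈ 5.226 in
Ia = 0.2·(1500/287) = 300/287 in ≈ 1.045 in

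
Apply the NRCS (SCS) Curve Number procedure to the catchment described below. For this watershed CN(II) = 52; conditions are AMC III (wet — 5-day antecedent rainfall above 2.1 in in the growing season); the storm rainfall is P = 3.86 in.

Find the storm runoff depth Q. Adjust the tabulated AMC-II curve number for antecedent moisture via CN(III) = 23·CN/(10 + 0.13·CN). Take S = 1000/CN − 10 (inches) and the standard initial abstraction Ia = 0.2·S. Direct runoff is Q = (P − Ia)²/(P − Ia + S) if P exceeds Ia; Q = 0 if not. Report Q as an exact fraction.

Wet (AMC III): CN(III) = 23·52/(10 + 0.13·52) = 1196/(419/25) = 29900/419 ≈ 71.360
Max retention: S = 1000/(29900/419) − 10 = 1200/299 in (≈ 4.013 in)
Ia = 0.2S: 0.2·4.013 = 0.803 in (exactly 240/299)
Since P=3.860 > Ia=0.803: effective rainfall P−Ia = 45707/14950 in
Q = (45707/14950)²/((45707/14950) + 1200/299) = (2089129849/223502500)/(105707/14950) = 2089129849/1580319650 in ≈ 1.322 in

Q = 2089129849/1580319650 in ≈ 1.322 in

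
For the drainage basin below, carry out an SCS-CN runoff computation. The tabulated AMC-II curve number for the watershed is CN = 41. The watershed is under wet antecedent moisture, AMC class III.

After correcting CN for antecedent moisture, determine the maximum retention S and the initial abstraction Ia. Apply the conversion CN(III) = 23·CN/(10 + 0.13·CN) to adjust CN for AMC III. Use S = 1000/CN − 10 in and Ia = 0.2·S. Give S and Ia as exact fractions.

S = 5900/943 in ≈ 6.257 in; Ia = 1180/943 in ≈ 1.251 in

Wet (AMC III): CN(III) = 23·41/(10 + 0.13·41) = 943/(1533/100) = 94300/1533 ≈ 61.513
S = 1000/(94300/1533) − 10 = 5900/943 in ≈ 6.257 in
Initial abstraction Ia = S/5 = (5900/943)/5 = 1180/943 ≈ 1.251 in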